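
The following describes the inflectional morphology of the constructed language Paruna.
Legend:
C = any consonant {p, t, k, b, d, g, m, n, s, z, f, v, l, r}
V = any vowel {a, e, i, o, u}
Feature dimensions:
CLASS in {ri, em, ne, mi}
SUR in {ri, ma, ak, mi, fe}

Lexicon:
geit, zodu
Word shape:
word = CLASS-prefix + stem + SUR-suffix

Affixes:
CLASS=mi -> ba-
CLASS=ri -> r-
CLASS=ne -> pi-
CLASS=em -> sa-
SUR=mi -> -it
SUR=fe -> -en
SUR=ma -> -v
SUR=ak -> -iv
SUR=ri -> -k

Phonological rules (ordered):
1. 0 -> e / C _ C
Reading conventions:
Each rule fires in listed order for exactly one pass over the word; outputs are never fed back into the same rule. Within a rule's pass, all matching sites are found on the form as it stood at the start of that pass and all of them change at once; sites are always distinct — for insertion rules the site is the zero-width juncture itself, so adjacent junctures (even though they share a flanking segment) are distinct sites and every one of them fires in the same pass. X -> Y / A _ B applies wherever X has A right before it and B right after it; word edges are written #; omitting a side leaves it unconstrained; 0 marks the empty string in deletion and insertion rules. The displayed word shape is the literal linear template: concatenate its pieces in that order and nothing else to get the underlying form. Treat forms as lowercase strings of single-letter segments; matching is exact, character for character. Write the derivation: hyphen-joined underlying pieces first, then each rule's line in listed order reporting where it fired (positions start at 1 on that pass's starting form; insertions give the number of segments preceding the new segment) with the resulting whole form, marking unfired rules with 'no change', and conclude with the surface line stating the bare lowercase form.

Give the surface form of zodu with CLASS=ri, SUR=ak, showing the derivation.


underlying: r-zodu-iv
1. 0 -> e / C _ C: inserts after position(s) 1: rezoduiv
surface: rezoduiv


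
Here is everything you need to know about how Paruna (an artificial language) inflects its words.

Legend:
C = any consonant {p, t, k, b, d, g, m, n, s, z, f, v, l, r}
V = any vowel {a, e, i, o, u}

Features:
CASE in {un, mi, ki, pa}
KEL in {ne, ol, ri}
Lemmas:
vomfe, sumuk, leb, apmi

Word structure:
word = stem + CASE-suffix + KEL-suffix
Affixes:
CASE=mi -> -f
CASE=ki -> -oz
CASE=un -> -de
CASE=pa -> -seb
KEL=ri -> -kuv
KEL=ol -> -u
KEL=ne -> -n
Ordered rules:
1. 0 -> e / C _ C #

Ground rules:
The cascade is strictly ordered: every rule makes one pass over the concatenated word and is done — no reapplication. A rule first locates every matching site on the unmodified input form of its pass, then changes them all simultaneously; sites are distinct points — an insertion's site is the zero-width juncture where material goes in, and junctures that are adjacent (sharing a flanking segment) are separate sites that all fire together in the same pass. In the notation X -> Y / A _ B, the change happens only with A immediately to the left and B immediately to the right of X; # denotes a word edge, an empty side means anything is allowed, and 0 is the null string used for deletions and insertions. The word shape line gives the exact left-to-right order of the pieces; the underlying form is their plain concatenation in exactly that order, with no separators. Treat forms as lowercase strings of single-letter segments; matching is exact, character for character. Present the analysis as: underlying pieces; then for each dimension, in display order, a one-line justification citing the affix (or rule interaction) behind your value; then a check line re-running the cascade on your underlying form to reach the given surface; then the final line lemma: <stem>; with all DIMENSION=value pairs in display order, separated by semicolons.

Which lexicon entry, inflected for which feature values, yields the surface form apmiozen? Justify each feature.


underlying: apmi-oz-n
CASE=ki - signalled by the affix -oz
KEL=ne - signalled by the affix -n
check: apmiozn -> apmiozen
lemma: apmi; CASE=ki; KEL=ne


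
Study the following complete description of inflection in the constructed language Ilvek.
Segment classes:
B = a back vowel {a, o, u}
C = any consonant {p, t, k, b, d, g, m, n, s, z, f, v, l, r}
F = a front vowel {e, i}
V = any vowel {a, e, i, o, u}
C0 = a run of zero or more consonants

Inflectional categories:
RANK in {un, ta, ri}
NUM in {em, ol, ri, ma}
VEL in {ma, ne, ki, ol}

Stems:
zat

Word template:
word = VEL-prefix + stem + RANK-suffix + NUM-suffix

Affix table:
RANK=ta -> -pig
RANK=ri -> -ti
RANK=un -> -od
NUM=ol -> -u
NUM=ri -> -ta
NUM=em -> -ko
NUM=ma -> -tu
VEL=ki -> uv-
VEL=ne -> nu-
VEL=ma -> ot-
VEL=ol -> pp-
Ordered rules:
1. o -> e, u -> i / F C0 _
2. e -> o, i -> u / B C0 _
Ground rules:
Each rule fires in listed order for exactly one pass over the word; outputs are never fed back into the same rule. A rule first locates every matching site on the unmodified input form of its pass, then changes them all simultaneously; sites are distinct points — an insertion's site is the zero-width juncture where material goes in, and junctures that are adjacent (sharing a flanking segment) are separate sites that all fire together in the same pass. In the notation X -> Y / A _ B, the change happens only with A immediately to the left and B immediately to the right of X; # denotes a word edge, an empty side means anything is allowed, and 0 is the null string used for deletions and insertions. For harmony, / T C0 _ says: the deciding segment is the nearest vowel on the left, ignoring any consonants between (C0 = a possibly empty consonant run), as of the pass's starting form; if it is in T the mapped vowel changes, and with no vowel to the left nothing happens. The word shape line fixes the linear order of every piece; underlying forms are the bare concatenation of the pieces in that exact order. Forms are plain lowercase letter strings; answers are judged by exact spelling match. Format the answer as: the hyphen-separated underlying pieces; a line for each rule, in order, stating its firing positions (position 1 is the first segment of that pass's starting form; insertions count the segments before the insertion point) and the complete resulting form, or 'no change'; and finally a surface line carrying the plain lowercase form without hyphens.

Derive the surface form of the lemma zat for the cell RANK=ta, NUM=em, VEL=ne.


underlying: nu-zat-pig-ko
1. o -> e, u -> i / F C0 _: fires at position(s) 10: nuzatpigke
2. e -> o, i -> u / B C0 _: fires at position(s) 7: nuzatpugke
surface: nuzatpugke


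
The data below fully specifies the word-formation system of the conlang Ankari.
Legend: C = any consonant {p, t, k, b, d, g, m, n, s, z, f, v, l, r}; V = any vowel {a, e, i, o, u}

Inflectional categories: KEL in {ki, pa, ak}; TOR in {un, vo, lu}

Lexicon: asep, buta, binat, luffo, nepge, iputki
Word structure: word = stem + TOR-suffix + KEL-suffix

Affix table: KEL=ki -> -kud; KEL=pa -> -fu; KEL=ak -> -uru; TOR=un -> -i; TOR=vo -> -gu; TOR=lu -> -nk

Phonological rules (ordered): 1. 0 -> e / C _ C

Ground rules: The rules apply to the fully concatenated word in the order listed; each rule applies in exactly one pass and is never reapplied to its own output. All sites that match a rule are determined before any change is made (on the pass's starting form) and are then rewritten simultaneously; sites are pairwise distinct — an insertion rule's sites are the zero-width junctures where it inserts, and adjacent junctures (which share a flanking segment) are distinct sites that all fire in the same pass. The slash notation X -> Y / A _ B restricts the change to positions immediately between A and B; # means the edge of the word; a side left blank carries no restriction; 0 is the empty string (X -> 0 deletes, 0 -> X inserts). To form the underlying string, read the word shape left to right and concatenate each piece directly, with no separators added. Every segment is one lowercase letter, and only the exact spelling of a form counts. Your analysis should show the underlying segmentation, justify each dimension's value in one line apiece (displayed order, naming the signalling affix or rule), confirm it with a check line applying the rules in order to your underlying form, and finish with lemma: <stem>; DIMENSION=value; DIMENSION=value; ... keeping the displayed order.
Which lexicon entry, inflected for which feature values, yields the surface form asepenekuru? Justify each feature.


underlying: asep-nk-uru
KEL=ak - signalled by the affix -uru
TOR=lu - signalled by the affix -nk
check: asepnkuru -> asepenekuru
lemma: asep; KEL=ak; TOR=lu


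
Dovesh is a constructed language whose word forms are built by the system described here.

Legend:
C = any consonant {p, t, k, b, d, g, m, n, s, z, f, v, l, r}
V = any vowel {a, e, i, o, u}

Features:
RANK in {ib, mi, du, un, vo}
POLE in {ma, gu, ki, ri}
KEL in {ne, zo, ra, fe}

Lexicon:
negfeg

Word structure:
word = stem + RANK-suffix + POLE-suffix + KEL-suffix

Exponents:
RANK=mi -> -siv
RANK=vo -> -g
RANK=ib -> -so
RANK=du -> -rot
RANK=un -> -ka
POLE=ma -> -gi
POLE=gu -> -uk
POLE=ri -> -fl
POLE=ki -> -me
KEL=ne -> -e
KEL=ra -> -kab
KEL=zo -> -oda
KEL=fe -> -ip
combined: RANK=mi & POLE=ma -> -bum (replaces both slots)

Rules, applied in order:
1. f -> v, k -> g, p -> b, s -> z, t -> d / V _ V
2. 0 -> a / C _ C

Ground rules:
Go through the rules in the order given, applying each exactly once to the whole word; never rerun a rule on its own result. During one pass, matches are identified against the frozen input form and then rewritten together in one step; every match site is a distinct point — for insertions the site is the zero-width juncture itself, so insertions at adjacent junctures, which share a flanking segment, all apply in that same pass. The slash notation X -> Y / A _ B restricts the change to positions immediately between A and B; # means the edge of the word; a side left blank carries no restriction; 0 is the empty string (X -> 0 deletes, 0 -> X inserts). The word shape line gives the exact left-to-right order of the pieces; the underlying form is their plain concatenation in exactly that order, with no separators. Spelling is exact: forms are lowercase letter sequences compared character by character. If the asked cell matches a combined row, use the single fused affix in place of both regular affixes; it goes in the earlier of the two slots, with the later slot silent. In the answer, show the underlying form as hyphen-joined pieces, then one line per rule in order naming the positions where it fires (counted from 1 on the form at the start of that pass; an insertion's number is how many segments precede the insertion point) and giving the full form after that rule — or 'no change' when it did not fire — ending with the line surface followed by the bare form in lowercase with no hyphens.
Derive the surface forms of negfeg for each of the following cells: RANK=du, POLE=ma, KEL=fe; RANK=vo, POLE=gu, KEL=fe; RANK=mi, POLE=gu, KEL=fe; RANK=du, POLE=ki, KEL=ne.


cell RANK=du, POLE=ma, KEL=fe:
underlying: negfeg-rot-gi-ip
1. f -> v, k -> g, p -> b, s -> z, t -> d / V _ V: no change
2. 0 -> a / C _ C: inserts after position(s) 3, 6, 9: negafegarotagiip
surface: negafegarotagiip

cell RANK=vo, POLE=gu, KEL=fe:
underlying: negfeg-g-uk-ip
1. f -> v, k -> g, p -> b, s -> z, t -> d / V _ V: fires at position(s) 9: negfeggugip
2. 0 -> a / C _ C: inserts after position(s) 3, 6: negafegagugip
surface: negafegagugip

cell RANK=mi, POLE=gu, KEL=fe:
underlying: negfeg-siv-uk-ip
1. f -> v, k -> g, p -> b, s -> z, t -> d / V _ V: fires at position(s) 11: negfegsivugip
2. 0 -> a / C _ C: inserts after position(s) 3, 6: negafegasivugip
surface: negafegasivugip

cell RANK=du, POLE=ki, KEL=ne:
underlying: negfeg-rot-me-e
1. f -> v, k -> g, p -> b, s -> z, t -> d / V _ V: no change
2. 0 -> a / C _ C: inserts after position(s) 3, 6, 9: negafegarotamee
surface: negafegarotamee


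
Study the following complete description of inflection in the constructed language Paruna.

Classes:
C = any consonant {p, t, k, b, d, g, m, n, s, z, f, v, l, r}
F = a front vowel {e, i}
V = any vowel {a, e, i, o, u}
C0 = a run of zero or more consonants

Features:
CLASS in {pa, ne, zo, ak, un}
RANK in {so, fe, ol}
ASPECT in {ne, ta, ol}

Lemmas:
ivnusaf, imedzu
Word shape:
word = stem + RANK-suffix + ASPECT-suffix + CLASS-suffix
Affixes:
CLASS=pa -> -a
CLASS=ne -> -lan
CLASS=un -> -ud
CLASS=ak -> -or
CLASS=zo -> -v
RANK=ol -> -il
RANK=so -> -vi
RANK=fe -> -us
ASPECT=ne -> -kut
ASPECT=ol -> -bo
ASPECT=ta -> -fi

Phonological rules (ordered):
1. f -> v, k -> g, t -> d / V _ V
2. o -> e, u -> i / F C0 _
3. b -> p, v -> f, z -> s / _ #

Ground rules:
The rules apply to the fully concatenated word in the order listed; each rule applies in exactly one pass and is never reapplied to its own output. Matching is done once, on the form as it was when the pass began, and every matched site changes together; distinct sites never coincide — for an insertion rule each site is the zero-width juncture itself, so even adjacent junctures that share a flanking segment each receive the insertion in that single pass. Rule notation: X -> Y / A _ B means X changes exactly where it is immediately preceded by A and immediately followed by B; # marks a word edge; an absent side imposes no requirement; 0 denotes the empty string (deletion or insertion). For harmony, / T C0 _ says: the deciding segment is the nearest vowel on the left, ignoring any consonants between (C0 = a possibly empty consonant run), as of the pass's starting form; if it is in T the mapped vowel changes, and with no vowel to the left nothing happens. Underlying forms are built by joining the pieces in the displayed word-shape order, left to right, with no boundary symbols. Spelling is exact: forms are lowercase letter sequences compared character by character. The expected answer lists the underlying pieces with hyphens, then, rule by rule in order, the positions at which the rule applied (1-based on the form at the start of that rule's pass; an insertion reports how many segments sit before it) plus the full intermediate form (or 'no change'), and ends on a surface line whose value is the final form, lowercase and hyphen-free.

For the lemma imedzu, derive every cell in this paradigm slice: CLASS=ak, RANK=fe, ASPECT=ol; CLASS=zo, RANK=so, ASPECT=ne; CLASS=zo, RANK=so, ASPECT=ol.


cell CLASS=ak, RANK=fe, ASPECT=ol:
underlying: imedzu-us-bo-or
1. f -> v, k -> g, t -> d / V _ V: no change
2. o -> e, u -> i / F C0 _: fires at position(s) 6: imedziusboor
3. b -> p, v -> f, z -> s / _ #: no change
surface: imedziusboor

cell CLASS=zo, RANK=so, ASPECT=ne:
underlying: imedzu-vi-kut-v
1. f -> v, k -> g, t -> d / V _ V: fires at position(s) 9: imedzuvigutv
2. o -> e, u -> i / F C0 _: fires at position(s) 6, 10: imedzivigitv
3. b -> p, v -> f, z -> s / _ #: fires at position(s) 12: imedzivigitf
surface: imedzivigitf

cell CLASS=zo, RANK=so, ASPECT=ol:
underlying: imedzu-vi-bo-v
1. f -> v, k -> g, t -> d / V _ V: no change
2. o -> e, u -> i / F C0 _: fires at position(s) 6, 10: imedzivibev
3. b -> p, v -> f, z -> s / _ #: fires at position(s) 11: imedzivibef
surface: imedzivibef


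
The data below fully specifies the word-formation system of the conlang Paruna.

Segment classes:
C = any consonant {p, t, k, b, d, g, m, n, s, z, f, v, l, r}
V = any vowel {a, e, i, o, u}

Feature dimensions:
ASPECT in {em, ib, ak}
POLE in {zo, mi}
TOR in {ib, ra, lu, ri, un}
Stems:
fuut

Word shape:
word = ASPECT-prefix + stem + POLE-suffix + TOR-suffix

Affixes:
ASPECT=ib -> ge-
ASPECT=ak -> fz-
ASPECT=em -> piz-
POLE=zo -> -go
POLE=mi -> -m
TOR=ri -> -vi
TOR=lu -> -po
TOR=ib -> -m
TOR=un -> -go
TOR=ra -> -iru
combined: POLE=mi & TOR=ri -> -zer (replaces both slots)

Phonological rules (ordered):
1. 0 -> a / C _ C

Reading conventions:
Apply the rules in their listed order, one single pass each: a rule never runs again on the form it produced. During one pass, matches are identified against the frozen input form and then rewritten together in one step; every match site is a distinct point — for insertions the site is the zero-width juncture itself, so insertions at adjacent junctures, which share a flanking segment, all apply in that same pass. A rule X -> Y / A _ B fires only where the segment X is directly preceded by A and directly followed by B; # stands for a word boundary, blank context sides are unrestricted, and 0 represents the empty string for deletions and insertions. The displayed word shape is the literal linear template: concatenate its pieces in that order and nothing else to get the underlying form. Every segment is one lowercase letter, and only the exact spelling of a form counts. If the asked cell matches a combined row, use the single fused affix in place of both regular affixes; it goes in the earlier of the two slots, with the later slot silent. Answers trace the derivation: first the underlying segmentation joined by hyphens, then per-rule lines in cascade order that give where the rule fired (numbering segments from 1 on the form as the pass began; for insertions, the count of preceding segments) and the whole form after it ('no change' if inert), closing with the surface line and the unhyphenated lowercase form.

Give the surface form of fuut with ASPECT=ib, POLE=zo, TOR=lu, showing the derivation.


underlying: ge-fuut-go-po
1. 0 -> a / C _ C: inserts after position(s) 6: gefuutagopo
surface: gefuutagopo


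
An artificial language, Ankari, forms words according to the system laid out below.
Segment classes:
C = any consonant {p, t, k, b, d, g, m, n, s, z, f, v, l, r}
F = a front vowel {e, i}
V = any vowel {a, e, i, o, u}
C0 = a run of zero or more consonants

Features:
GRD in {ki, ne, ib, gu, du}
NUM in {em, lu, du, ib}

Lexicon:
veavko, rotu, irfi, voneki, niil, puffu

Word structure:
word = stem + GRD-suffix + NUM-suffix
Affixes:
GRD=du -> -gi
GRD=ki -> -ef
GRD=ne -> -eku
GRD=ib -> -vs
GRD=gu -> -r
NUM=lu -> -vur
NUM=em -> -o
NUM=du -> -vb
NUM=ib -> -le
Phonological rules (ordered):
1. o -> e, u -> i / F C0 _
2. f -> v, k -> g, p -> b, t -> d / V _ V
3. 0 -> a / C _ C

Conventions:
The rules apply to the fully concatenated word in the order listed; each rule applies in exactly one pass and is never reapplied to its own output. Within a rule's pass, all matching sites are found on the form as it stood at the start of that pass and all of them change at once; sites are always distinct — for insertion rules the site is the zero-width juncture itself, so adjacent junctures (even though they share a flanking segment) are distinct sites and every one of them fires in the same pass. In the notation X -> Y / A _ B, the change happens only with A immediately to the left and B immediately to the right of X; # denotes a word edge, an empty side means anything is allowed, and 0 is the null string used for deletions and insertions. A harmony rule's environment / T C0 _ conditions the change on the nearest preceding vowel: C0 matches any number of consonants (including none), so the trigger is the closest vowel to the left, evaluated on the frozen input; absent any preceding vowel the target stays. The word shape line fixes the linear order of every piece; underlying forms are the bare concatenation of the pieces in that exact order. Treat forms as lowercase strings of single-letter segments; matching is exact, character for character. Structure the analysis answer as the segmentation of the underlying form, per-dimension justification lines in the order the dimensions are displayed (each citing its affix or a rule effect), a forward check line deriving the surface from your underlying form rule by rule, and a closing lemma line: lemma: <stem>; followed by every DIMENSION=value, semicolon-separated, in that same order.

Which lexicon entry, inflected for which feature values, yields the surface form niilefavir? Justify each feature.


underlying: niil-ef-vur
GRD=ki - signalled by the affix -ef
NUM=lu - signalled by the affix -vur
check: niilefvur -> niilefvir -> niilefvir -> niilefavir
lemma: niil; GRD=ki; NUM=lu


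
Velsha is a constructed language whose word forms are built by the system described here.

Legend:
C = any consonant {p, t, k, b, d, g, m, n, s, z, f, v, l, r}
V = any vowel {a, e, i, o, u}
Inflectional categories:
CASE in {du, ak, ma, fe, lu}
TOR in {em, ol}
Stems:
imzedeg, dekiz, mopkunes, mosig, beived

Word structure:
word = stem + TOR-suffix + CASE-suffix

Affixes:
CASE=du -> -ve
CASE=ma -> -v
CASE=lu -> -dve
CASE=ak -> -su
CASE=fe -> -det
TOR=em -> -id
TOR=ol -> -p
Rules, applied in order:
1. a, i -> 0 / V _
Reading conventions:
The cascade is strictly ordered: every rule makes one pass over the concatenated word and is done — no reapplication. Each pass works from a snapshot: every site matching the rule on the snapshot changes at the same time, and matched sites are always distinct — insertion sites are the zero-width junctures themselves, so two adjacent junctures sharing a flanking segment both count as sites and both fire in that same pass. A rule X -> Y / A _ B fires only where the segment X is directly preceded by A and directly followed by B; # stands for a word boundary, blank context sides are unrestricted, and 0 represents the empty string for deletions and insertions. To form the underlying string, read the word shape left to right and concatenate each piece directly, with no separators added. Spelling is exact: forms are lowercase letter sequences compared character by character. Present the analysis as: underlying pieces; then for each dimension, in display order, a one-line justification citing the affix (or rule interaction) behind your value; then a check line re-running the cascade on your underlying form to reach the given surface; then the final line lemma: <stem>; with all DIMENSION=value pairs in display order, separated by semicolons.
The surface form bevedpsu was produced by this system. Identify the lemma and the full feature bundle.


underlying: beived-p-su
CASE=ak - signalled by the affix -su
TOR=ol - signalled by the affix -p
check: beivedpsu -> bevedpsu
lemma: beived; CASE=ak; TOR=ol


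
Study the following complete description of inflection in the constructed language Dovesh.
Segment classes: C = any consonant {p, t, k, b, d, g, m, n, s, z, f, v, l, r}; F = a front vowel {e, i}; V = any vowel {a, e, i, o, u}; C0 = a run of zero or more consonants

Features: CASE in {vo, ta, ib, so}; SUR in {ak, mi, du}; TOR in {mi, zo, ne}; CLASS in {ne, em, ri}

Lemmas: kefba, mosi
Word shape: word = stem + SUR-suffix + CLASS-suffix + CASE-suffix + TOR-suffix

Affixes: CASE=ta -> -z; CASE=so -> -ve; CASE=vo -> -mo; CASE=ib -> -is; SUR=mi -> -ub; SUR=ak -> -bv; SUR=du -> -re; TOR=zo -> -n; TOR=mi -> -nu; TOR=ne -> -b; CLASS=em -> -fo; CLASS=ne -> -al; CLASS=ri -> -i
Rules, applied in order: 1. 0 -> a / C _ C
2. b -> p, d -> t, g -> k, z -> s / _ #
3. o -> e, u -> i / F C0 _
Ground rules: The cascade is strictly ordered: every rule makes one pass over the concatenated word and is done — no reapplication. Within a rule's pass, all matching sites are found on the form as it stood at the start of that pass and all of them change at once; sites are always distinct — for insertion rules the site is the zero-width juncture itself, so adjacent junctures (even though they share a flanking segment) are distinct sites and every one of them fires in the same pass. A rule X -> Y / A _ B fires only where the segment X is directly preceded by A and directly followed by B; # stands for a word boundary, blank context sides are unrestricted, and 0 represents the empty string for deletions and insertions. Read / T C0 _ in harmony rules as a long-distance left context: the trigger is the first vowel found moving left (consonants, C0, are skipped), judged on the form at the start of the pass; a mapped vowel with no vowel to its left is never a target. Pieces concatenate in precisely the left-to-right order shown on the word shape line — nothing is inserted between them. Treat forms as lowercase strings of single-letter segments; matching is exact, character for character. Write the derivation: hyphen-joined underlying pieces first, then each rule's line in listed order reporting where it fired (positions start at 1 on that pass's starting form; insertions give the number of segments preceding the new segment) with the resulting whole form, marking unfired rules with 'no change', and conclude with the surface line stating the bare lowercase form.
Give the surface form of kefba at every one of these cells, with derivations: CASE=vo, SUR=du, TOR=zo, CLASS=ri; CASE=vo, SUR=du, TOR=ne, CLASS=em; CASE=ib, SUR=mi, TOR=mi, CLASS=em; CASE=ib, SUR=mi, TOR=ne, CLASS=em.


cell CASE=vo, SUR=du, TOR=zo, CLASS=ri:
underlying: kefba-re-i-mo-n
1. 0 -> a / C _ C: inserts after position(s) 3: kefabareimon
2. b -> p, d -> t, g -> k, z -> s / _ #: no change
3. o -> e, u -> i / F C0 _: fires at position(s) 11: kefabareimen
surface: kefabareimen

cell CASE=vo, SUR=du, TOR=ne, CLASS=em:
underlying: kefba-re-fo-mo-b
1. 0 -> a / C _ C: inserts after position(s) 3: kefabarefomob
2. b -> p, d -> t, g -> k, z -> s / _ #: fires at position(s) 13: kefabarefomop
3. o -> e, u -> i / F C0 _: fires at position(s) 10: kefabarefemop
surface: kefabarefemop

cell CASE=ib, SUR=mi, TOR=mi, CLASS=em:
underlying: kefba-ub-fo-is-nu
1. 0 -> a / C _ C: inserts after position(s) 3, 7, 11: kefabaubafoisanu
2. b -> p, d -> t, g -> k, z -> s / _ #: no change
3. o -> e, u -> i / F C0 _: no change
surface: kefabaubafoisanu

cell CASE=ib, SUR=mi, TOR=ne, CLASS=em:
underlying: kefba-ub-fo-is-b
1. 0 -> a / C _ C: inserts after position(s) 3, 7, 11: kefabaubafoisab
2. b -> p, d -> t, g -> k, z -> s / _ #: fires at position(s) 15: kefabaubafoisap
3. o -> e, u -> i / F C0 _: no change
surface: kefabaubafoisap


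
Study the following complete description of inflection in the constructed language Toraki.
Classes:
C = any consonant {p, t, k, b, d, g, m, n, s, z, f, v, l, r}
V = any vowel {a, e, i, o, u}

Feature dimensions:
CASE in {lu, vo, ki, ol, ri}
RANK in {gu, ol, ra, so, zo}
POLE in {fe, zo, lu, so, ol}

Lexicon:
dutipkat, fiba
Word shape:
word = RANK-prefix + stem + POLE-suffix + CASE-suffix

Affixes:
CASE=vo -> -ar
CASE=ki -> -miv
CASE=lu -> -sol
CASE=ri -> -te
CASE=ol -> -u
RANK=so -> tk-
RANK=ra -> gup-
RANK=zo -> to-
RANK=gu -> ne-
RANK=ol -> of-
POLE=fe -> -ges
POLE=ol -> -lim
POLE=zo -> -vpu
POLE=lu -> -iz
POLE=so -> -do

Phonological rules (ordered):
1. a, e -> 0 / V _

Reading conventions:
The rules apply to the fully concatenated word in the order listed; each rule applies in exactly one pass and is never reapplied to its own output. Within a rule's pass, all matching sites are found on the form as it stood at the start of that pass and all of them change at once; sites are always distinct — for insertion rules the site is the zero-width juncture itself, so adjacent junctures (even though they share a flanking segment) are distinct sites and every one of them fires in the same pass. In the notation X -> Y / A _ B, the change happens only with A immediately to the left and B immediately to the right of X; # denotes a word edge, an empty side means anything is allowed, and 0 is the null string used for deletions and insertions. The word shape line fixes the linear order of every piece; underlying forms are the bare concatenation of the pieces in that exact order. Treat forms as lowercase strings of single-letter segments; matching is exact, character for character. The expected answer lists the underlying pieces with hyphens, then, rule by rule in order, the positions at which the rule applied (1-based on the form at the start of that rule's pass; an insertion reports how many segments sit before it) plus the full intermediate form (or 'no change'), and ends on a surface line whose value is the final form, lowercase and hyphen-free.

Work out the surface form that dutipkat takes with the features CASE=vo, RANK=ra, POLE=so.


underlying: gup-dutipkat-do-ar
1. a, e -> 0 / V _: fires at position(s) 14: gupdutipkatdor
surface: gupdutipkatdor


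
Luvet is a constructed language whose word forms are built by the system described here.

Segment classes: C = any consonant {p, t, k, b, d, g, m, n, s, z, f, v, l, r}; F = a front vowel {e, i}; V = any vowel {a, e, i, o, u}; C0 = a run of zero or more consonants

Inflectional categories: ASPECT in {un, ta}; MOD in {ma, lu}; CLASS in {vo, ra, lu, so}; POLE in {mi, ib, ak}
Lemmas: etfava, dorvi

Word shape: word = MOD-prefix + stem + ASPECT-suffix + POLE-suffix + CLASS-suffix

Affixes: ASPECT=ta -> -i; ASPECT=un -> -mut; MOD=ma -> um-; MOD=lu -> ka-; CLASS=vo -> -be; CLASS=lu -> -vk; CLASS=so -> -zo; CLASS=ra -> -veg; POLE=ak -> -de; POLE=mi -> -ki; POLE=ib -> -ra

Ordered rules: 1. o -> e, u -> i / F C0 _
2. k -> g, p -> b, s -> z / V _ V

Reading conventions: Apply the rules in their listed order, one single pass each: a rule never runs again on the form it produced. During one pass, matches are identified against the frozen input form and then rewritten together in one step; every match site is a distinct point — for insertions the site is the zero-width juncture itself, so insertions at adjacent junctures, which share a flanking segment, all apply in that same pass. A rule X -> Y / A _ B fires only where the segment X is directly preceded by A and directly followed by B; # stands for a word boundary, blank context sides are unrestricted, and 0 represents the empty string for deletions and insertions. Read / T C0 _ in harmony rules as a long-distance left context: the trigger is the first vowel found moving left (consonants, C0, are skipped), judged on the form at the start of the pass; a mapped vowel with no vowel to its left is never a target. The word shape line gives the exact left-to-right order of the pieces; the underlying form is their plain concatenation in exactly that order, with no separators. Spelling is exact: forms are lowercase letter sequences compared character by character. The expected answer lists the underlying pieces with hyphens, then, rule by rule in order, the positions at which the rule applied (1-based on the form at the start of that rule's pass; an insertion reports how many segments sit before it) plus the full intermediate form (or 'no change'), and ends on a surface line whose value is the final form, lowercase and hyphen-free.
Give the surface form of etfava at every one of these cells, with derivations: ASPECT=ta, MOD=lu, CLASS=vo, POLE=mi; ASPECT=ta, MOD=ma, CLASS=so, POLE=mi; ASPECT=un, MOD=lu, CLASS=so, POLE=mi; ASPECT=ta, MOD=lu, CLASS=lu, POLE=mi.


cell ASPECT=ta, MOD=lu, CLASS=vo, POLE=mi:
underlying: ka-etfava-i-ki-be
1. o -> e, u -> i / F C0 _: no change
2. k -> g, p -> b, s -> z / V _ V: fires at position(s) 10: kaetfavaigibe
surface: kaetfavaigibe

cell ASPECT=ta, MOD=ma, CLASS=so, POLE=mi:
underlying: um-etfava-i-ki-zo
1. o -> e, u -> i / F C0 _: fires at position(s) 13: umetfavaikize
2. k -> g, p -> b, s -> z / V _ V: fires at position(s) 10: umetfavaigize
surface: umetfavaigize

cell ASPECT=un, MOD=lu, CLASS=so, POLE=mi:
underlying: ka-etfava-mut-ki-zo
1. o -> e, u -> i / F C0 _: fires at position(s) 15: kaetfavamutkize
2. k -> g, p -> b, s -> z / V _ V: no change
surface: kaetfavamutkize

cell ASPECT=ta, MOD=lu, CLASS=lu, POLE=mi:
underlying: ka-etfava-i-ki-vk
1. o -> e, u -> i / F C0 _: no change
2. k -> g, p -> b, s -> z / V _ V: fires at position(s) 10: kaetfavaigivk
surface: kaetfavaigivk


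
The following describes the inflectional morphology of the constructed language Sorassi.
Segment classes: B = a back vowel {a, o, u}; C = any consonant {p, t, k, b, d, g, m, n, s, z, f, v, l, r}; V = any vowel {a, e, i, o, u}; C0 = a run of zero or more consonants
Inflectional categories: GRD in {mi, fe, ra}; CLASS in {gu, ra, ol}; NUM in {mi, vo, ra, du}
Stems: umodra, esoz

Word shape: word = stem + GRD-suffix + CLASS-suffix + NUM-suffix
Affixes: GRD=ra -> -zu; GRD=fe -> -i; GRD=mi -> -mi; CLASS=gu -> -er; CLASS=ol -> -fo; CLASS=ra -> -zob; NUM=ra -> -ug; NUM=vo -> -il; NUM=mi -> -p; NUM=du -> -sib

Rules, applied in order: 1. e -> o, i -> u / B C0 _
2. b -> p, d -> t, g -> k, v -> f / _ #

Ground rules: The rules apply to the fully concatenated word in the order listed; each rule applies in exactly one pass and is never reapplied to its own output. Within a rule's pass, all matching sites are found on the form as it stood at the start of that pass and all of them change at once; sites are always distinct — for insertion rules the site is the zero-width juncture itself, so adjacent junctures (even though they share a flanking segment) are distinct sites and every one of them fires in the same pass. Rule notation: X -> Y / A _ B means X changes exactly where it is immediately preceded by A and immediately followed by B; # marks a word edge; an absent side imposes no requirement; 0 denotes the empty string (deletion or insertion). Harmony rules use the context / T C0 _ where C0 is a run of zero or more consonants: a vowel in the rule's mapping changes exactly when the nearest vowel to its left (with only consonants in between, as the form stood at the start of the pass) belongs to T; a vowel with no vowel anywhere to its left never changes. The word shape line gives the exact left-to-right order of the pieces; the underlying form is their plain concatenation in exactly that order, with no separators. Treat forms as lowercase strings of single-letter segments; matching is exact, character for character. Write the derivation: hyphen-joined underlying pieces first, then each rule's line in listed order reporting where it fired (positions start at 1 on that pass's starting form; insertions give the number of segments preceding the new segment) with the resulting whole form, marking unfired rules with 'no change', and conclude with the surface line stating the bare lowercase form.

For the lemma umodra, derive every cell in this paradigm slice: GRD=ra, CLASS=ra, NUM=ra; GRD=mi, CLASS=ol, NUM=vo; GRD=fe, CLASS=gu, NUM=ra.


cell GRD=ra, CLASS=ra, NUM=ra:
underlying: umodra-zu-zob-ug
1. e -> o, i -> u / B C0 _: no change
2. b -> p, d -> t, g -> k, v -> f / _ #: fires at position(s) 13: umodrazuzobuk
surface: umodrazuzobuk

cell GRD=mi, CLASS=ol, NUM=vo:
underlying: umodra-mi-fo-il
1. e -> o, i -> u / B C0 _: fires at position(s) 8, 11: umodramufoul
2. b -> p, d -> t, g -> k, v -> f / _ #: no change
surface: umodramufoul

cell GRD=fe, CLASS=gu, NUM=ra:
underlying: umodra-i-er-ug
1. e -> o, i -> u / B C0 _: fires at position(s) 7: umodrauerug
2. b -> p, d -> t, g -> k, v -> f / _ #: fires at position(s) 11: umodraueruk
surface: umodraueruk


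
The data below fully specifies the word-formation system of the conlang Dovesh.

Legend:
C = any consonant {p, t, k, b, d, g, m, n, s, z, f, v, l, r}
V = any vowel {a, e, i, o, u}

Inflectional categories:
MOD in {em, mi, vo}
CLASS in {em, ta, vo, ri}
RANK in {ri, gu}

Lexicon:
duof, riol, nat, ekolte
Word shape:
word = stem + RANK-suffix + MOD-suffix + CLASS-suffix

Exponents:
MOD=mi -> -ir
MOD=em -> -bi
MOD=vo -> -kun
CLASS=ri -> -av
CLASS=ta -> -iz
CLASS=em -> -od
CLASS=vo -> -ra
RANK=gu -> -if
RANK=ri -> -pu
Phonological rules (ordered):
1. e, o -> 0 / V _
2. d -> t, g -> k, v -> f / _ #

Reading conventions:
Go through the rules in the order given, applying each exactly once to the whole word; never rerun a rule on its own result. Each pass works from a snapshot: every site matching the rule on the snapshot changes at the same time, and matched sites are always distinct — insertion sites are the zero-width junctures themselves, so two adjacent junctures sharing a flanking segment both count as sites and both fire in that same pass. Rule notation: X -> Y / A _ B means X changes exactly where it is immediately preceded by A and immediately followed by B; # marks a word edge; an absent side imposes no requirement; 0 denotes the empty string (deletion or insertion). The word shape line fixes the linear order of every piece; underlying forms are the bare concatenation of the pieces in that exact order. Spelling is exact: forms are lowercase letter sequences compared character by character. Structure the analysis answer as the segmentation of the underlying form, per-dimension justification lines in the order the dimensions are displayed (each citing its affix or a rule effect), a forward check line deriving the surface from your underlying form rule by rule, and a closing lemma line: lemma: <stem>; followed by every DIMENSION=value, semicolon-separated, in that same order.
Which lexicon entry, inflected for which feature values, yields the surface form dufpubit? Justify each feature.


underlying: duof-pu-bi-od
MOD=em - signalled by the affix -bi
CLASS=em - signalled by the affix -od
RANK=ri - signalled by the affix -pu
check: duofpubiod -> dufpubid -> dufpubit
lemma: duof; MOD=em; CLASS=em; RANK=ri


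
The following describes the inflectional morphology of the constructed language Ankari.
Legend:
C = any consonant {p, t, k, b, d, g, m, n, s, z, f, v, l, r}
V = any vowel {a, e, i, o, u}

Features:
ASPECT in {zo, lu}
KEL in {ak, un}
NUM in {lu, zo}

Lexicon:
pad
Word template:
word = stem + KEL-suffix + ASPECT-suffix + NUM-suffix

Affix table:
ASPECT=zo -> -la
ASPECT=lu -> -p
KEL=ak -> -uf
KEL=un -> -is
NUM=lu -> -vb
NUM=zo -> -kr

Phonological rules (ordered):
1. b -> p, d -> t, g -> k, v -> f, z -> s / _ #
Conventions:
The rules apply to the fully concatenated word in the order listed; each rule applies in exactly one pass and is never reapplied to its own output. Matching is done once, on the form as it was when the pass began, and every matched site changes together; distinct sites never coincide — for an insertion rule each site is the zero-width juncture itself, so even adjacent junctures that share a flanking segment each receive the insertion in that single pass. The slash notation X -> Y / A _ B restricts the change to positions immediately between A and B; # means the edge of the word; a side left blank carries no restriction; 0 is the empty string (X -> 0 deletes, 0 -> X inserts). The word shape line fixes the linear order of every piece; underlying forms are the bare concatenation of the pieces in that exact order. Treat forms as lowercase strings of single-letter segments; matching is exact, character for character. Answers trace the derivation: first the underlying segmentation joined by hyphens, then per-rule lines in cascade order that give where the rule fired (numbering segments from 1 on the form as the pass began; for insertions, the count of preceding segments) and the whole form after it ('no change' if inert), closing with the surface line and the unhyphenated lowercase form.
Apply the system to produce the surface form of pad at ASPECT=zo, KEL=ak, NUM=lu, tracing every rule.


underlying: pad-uf-la-vb
1. b -> p, d -> t, g -> k, v -> f, z -> s / _ #: fires at position(s) 9: paduflavp
surface: paduflavp


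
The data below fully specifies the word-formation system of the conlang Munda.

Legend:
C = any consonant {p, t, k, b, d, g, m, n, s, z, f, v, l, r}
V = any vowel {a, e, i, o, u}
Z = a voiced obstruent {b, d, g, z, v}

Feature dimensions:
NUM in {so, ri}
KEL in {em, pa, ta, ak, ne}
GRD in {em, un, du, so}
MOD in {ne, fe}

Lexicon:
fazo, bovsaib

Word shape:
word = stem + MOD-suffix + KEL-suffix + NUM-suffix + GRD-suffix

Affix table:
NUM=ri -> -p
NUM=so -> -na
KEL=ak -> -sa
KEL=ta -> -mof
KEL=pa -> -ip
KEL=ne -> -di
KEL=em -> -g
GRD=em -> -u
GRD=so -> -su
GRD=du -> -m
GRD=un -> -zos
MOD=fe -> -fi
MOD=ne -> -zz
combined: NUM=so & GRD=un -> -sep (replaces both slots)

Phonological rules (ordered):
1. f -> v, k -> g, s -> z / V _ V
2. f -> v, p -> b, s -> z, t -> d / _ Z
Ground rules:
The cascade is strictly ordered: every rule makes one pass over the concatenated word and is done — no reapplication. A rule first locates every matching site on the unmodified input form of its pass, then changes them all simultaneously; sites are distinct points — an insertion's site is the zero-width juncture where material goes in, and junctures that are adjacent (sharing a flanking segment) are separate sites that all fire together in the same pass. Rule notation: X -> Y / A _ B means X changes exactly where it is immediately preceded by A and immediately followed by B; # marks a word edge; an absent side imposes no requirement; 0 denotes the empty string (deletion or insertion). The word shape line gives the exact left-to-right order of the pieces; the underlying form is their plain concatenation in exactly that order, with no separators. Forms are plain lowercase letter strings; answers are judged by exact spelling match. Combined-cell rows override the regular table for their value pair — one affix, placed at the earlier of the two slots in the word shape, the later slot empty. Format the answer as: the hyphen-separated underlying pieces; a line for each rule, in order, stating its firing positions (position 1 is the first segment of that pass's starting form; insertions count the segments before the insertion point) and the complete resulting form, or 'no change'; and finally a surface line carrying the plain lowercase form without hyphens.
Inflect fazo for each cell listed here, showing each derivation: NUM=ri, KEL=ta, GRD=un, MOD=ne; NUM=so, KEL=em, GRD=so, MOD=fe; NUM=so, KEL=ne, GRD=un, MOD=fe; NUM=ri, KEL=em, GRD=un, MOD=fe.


cell NUM=ri, KEL=ta, GRD=un, MOD=ne:
underlying: fazo-zz-mof-p-zos
1. f -> v, k -> g, s -> z / V _ V: no change
2. f -> v, p -> b, s -> z, t -> d / _ Z: fires at position(s) 10: fazozzmofbzos
surface: fazozzmofbzos

cell NUM=so, KEL=em, GRD=so, MOD=fe:
underlying: fazo-fi-g-na-su
1. f -> v, k -> g, s -> z / V _ V: fires at position(s) 5, 10: fazovignazu
2. f -> v, p -> b, s -> z, t -> d / _ Z: no change
surface: fazovignazu

cell NUM=so, KEL=ne, GRD=un, MOD=fe:
underlying: fazo-fi-di-sep
1. f -> v, k -> g, s -> z / V _ V: fires at position(s) 5, 9: fazovidizep
2. f -> v, p -> b, s -> z, t -> d / _ Z: no change
surface: fazovidizep

cell NUM=ri, KEL=em, GRD=un, MOD=fe:
underlying: fazo-fi-g-p-zos
1. f -> v, k -> g, s -> z / V _ V: fires at position(s) 5: fazovigpzos
2. f -> v, p -> b, s -> z, t -> d / _ Z: fires at position(s) 8: fazovigbzos
surface: fazovigbzos
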